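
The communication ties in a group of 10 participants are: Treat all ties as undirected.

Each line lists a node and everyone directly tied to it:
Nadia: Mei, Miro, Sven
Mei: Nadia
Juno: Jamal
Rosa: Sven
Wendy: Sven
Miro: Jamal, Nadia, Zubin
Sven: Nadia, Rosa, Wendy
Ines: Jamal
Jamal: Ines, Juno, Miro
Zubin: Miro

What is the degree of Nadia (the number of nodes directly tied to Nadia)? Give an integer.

Nadia is directly tied to Mei, Miro, and Sven. That is 3 neighbors, so the degree of Nadia is 3.

3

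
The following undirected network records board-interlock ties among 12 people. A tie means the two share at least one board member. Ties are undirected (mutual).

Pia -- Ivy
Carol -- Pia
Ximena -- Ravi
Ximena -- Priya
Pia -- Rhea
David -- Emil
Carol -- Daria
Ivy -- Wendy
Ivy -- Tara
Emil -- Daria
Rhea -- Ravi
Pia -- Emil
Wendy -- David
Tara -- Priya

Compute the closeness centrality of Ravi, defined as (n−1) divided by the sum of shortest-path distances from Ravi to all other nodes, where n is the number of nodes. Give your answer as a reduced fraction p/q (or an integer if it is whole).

Distances from Ravi: Carol:3, Daria:4, David:4, Emil:3, Ivy:3, Pia:2, Priya:2, Rhea:1, Tara:3, Wendy:4, Ximena:1. Sum = 30.
n = 12, so closeness = 11/30.

11/30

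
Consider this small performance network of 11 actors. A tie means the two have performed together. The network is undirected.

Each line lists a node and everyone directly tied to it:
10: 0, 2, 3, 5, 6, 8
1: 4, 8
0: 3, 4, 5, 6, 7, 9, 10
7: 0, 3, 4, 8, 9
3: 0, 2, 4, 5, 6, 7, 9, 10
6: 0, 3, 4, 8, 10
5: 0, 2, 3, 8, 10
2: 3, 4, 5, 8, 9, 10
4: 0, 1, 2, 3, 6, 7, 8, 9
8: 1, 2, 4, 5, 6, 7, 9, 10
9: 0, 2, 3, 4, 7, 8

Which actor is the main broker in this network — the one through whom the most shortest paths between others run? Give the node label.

8

Unnormalized betweenness of each node: 0:71/30, 1:0, 2:153/140, 3:46/15, 4:1157/210, 5:107/210, 6:107/210, 7:13/42, 8:103/15, 9:319/420, 10:106/105.
8 has the largest value, 103/15, making it the main broker — the node through which the most shortest paths run.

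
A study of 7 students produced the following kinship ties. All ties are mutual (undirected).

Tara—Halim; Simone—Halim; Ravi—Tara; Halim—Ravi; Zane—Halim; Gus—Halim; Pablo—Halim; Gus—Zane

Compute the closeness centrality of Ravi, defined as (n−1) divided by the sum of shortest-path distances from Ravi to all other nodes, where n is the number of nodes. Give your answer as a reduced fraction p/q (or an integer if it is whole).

3/5

Distances from Ravi: Gus:2, Halim:1, Pablo:2, Simone:2, Tara:1, Zane:2. Sum = 10.
n = 7, so closeness = 6/10 = 3/5.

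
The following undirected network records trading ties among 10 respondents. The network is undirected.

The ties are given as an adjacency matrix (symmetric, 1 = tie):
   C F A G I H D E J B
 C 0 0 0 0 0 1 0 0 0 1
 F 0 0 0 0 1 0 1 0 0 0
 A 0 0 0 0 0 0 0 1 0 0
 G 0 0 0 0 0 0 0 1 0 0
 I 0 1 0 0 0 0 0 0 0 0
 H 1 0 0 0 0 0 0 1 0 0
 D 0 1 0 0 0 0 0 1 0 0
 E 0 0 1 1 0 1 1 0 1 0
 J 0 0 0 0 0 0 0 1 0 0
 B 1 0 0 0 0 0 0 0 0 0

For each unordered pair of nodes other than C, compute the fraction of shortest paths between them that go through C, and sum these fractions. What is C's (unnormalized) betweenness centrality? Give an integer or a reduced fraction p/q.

8

Pairs whose geodesics pass through C — F–B: 1; A–B: 1; G–B: 1; I–B: 1; H–B: 1; D–B: 1; E–B: 1; J–B: 1.
All other pairs contribute 0.
Summing the contributions gives betweenness(C) = 8.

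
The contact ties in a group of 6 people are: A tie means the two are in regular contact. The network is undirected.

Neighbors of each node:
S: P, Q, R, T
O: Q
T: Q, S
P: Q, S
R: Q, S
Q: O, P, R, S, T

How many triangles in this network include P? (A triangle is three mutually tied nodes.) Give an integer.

1

P's neighbors: Q and S.
Neighbor pairs that are themselves tied: P–Q–S. Each forms one triangle with P, for 1 in total.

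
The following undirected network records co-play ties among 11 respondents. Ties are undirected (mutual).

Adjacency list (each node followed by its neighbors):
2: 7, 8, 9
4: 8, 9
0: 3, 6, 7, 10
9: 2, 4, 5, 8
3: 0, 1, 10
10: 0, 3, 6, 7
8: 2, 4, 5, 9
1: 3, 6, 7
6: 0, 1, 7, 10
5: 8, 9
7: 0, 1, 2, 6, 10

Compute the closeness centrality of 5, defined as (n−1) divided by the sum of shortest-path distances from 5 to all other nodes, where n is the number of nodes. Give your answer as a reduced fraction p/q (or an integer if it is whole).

Distances from 5: 0:4, 1:4, 2:2, 3:5, 4:2, 6:4, 7:3, 8:1, 9:1, 10:4. Sum = 30.
n = 11, so closeness = 10/30 = 1/3.

1/3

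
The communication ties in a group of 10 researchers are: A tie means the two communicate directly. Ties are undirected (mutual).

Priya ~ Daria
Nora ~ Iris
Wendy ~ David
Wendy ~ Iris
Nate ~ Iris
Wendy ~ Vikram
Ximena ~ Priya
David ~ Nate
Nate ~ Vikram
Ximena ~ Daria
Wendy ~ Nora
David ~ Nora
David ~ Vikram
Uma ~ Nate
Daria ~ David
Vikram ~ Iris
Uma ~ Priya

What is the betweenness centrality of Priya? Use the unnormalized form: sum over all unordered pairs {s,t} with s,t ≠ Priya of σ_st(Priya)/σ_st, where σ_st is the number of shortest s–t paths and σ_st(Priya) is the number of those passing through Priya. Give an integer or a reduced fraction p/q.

27/10

Pairs whose geodesics pass through Priya — Uma–Ximena: 1; Uma–Daria: 1; Ximena–Nate: 1/2; Ximena–Iris: 1/5.
All other pairs contribute 0.
Summing the contributions gives betweenness(Priya) = 27/10.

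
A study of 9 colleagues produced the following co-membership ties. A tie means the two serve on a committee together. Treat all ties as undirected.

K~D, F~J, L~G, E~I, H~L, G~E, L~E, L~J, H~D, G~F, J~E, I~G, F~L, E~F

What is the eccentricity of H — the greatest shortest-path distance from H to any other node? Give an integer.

Distances from H: D:1, E:2, F:2, G:2, I:3, J:2, K:2, L:1.
The largest is 3 (to I), so the eccentricity of H is 3.

3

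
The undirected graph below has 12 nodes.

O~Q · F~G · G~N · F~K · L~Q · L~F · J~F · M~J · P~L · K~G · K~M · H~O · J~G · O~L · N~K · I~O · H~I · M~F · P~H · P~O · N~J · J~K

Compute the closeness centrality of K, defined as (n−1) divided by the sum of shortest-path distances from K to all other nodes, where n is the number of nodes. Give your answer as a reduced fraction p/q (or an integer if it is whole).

11/24

Distances from K: F:1, G:1, H:4, I:4, J:1, L:2, M:1, N:1, O:3, P:3, Q:3. Sum = 24.
n = 12, so closeness = 11/24.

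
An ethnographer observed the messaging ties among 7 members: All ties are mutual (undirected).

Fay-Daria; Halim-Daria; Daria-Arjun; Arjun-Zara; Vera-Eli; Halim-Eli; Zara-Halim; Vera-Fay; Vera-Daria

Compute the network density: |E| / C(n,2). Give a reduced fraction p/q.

3/7

There are 9 edges and 7 nodes, so the maximum possible is C(7,2) = 21.
Density = 9/21 = 3/7.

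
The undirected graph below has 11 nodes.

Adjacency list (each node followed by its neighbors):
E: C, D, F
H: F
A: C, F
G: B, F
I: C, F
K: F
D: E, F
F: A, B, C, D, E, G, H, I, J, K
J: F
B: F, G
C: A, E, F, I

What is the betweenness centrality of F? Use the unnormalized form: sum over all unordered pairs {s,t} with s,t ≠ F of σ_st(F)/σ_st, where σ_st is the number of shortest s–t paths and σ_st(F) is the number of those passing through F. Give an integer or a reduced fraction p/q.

38

Pairs whose geodesics pass through F — B–H: 1; B–C: 1; B–E: 1; B–D: 1; B–K: 1; B–A: 1; B–I: 1; B–J: 1; G–H: 1; G–C: 1; G–E: 1; G–D: 1; G–K: 1; G–A: 1 … (+26 more pairs).
All other pairs contribute 0.
Summing the contributions gives betweenness(F) = 38.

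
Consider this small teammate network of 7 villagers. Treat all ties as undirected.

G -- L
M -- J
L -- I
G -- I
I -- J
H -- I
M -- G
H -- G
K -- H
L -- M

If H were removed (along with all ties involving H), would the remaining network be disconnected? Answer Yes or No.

Yes

Removing H leaves {K} with no path to {G, I, J, L, and M}, so the network splits into 2 components. H is a cut vertex.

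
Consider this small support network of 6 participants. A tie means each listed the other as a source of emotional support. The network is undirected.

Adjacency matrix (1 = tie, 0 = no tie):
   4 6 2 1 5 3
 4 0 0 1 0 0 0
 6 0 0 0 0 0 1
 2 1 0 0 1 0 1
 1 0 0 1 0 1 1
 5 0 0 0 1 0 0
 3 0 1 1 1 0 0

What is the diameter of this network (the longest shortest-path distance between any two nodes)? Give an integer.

Eccentricity of each node (its greatest distance to any other): 1:2, 2:2, 3:2, 4:3, 5:3, 6:3.
The maximum eccentricity is 3, realized for instance by the pair 4–6 via 4 – 2 – 3 – 6. So the diameter is 3.

3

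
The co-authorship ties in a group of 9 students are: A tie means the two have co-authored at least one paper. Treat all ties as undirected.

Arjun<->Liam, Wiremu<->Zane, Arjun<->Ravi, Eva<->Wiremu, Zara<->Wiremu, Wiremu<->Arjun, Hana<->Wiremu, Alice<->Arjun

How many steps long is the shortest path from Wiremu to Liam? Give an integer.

2

One shortest route is Wiremu – Arjun – Liam, which uses 2 edges, and Wiremu and Liam are not directly tied, so nothing shorter exists. So d(Wiremu,Liam) = 2.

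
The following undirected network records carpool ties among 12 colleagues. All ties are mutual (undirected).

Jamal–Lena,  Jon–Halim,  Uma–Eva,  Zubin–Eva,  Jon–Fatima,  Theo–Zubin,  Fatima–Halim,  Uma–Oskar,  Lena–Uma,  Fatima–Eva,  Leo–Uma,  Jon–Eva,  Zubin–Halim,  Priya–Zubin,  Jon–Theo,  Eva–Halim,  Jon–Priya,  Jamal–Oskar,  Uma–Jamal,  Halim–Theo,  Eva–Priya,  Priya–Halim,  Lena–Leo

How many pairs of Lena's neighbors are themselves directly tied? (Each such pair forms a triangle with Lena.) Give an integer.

Lena's neighbors: Jamal, Leo, and Uma.
Neighbor pairs that are themselves tied: Lena–Jamal–Uma; Lena–Leo–Uma. Each forms one triangle with Lena, for 2 in total.

2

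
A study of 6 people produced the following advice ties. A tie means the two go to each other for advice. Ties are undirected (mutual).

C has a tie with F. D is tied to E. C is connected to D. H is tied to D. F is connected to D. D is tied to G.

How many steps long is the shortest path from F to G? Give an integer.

2

One shortest route is F – D – G, which uses 2 edges, and F and G are not directly tied, so nothing shorter exists. So d(F,G) = 2.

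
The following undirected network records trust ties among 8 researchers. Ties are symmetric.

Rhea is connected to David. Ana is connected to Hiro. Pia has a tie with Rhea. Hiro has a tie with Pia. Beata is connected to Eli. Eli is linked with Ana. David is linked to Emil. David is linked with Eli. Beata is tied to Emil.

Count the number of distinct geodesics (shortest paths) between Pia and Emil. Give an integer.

The shortest distance is 3, and the only length-3 path is Pia–Rhea–David–Emil. So there is exactly 1 shortest path.

1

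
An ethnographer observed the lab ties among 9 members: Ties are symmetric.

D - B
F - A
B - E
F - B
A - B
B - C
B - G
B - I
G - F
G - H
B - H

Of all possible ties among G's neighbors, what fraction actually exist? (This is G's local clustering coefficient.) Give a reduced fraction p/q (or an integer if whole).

G's neighbors: B, F, and H (k = 3).
Possible neighbor pairs: C(3,2) = 3. Edges among them: B–F, B–H → e = 2.
Clustering(G) = 2/3.

2/3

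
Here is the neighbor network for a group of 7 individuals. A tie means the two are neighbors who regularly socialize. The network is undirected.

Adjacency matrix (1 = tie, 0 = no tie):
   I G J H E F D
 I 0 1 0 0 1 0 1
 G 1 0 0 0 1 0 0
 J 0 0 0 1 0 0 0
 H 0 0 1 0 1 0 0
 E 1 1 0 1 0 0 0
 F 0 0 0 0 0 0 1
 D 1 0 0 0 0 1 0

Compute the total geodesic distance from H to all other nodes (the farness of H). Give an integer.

Distances from H: D:3, E:1, F:4, G:2, I:2, J:1.
Sum = 3 + 1 + 4 + 2 + 2 + 1 = 13.

13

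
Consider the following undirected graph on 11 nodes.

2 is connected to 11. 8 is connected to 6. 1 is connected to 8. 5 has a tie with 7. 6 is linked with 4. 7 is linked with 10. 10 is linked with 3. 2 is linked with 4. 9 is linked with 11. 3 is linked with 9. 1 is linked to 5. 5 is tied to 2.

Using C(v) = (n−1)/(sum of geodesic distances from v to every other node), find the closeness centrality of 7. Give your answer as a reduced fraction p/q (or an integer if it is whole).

5/12

Distances from 7: 1:2, 2:2, 3:2, 4:3, 5:1, 6:4, 8:3, 9:3, 10:1, 11:3. Sum = 24.
n = 11, so closeness = 10/24 = 5/12.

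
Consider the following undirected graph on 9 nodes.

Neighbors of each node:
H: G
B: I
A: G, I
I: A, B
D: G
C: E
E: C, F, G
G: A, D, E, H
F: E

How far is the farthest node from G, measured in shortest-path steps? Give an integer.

3

Distances from G: A:1, B:3, C:2, D:1, E:1, F:2, H:1, I:2.
The largest is 3 (to B), so the eccentricity of G is 3.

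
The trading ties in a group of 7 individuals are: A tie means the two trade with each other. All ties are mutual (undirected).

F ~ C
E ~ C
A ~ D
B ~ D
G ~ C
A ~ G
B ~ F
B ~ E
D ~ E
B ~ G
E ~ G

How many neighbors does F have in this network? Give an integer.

F is directly tied to B and C. That is 2 neighbors, so the degree of F is 2.

2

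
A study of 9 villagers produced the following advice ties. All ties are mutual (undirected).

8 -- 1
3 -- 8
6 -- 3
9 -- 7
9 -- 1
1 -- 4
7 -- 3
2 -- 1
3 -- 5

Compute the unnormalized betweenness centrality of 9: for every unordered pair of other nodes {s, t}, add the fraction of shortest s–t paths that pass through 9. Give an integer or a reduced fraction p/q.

Pairs whose geodesics pass through 9 — 2–7: 1; 1–7: 1; 7–4: 1.
All other pairs contribute 0.
Summing the contributions gives betweenness(9) = 3.

3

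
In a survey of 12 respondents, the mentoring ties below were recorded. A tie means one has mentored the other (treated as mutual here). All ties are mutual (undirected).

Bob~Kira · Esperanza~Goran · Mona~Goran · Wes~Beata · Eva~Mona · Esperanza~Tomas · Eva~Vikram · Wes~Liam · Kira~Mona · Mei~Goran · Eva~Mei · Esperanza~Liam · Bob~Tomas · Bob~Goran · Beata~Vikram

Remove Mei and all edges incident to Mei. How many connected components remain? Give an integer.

1

Mei's neighbors (Eva and Goran) remain reachable from one another through other ties, so the rest of the network stays in one piece.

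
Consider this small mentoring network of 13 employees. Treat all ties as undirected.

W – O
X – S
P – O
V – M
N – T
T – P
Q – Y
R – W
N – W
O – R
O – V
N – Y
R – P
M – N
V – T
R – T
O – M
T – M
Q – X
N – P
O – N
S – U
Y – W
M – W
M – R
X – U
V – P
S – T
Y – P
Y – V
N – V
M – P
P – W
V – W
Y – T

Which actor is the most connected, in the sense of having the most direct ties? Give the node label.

P

Degrees — M:7, N:7, O:6, P:8, Q:2, R:5, S:3, T:7, U:2, V:7, W:7, X:3, Y:6.
The maximum is 8, attained only by P.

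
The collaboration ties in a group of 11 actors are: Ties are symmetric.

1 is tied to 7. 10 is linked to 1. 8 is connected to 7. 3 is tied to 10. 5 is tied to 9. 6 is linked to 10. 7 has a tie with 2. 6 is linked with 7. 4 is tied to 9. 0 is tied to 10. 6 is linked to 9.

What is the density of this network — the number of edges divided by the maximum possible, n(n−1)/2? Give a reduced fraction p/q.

There are 11 edges and 11 nodes, so the maximum possible is C(11,2) = 55.
Density = 11/55 = 1/5.

1/5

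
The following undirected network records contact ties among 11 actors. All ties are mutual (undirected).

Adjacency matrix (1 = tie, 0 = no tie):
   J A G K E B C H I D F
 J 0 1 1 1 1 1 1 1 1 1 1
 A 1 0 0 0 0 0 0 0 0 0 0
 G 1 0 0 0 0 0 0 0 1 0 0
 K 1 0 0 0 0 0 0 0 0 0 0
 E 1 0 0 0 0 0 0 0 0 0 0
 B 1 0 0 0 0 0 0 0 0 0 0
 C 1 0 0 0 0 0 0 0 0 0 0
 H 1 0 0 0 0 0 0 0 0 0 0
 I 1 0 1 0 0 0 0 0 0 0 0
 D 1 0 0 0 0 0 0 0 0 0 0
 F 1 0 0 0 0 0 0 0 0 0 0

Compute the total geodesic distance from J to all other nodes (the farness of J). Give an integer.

Distances from J: A:1, B:1, C:1, D:1, E:1, F:1, G:1, H:1, I:1, K:1.
Sum = 1 + 1 + 1 + 1 + 1 + 1 + 1 + 1 + 1 + 1 = 10.

10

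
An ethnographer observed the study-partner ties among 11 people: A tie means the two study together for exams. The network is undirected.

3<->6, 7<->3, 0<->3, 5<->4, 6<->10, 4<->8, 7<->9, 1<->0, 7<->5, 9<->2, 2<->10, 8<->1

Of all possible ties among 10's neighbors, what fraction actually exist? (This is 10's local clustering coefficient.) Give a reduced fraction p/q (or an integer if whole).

0

10's neighbors: 2 and 6 (k = 2).
Possible neighbor pairs: C(2,2) = 1. Edges among them: none → e = 0.
Clustering(10) = 0/1.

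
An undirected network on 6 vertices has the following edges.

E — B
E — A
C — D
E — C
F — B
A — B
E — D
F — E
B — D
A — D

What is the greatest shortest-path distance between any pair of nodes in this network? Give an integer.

2

Eccentricity of each node (its greatest distance to any other): A:2, B:2, C:2, D:2, E:1, F:2.
The maximum eccentricity is 2, realized for instance by the pair D–F via D – E – F. So the diameter is 2.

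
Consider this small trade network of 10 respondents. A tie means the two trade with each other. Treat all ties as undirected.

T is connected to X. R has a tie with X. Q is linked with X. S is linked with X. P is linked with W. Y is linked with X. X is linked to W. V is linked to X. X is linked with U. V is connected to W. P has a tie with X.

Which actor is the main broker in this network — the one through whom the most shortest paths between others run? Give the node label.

X

Unnormalized betweenness of each node: P:0, Q:0, R:0, S:0, T:0, U:0, V:0, W:1/2, X:67/2, Y:0.
X has the largest value, 67/2, making it the main broker — the node through which the most shortest paths run.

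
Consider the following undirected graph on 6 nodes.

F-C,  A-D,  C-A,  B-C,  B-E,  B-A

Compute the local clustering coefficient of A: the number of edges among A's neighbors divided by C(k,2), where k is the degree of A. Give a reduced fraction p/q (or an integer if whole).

1/3

A's neighbors: B, C, and D (k = 3).
Possible neighbor pairs: C(3,2) = 3. Edges among them: B–C → e = 1.
Clustering(A) = 1/3.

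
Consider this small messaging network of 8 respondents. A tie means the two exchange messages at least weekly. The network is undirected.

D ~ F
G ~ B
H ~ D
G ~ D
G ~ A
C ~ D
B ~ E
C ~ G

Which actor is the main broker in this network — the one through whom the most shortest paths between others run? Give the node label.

Unnormalized betweenness of each node: A:0, B:6, C:0, D:11, E:0, F:0, G:14, H:0.
G has the largest value, 14, making it the main broker — the node through which the most shortest paths run.

G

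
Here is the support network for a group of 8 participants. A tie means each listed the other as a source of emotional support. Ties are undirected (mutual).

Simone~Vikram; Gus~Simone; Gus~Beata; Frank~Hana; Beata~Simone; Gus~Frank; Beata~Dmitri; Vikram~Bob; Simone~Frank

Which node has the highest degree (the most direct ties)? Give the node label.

Degrees — Beata:3, Bob:1, Dmitri:1, Frank:3, Gus:3, Hana:1, Simone:4, Vikram:2.
The maximum is 4, attained only by Simone.

Simone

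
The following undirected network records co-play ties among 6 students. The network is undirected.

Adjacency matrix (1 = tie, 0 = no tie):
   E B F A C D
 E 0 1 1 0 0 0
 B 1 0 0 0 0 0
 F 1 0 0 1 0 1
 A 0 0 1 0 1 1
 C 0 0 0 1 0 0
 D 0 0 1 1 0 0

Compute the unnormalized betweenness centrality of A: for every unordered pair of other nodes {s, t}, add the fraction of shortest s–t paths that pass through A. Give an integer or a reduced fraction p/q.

Pairs whose geodesics pass through A — E–C: 1; B–C: 1; F–C: 1; C–D: 1.
All other pairs contribute 0.
Summing the contributions gives betweenness(A) = 4.

4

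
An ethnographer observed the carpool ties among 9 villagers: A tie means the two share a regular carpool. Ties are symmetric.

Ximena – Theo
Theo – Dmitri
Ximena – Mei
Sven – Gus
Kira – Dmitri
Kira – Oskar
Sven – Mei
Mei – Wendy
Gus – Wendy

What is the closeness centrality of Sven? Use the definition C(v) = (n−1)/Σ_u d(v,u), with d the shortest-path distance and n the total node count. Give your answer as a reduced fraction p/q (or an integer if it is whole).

1/3

Distances from Sven: Dmitri:4, Gus:1, Kira:5, Mei:1, Oskar:6, Theo:3, Wendy:2, Ximena:2. Sum = 24.
n = 9, so closeness = 8/24 = 1/3.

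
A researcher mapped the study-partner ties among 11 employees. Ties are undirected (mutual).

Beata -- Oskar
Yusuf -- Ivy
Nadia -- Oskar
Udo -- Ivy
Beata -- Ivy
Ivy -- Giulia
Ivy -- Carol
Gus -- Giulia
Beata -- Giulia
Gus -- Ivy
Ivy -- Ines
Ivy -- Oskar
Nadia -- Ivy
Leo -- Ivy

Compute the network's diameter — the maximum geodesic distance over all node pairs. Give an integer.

Eccentricity of each node (its greatest distance to any other): Beata:2, Carol:2, Giulia:2, Gus:2, Ines:2, Ivy:1, Leo:2, Nadia:2, Oskar:2, Udo:2, Yusuf:2.
The maximum eccentricity is 2, realized for instance by the pair Leo–Ines via Leo – Ivy – Ines. So the diameter is 2.

2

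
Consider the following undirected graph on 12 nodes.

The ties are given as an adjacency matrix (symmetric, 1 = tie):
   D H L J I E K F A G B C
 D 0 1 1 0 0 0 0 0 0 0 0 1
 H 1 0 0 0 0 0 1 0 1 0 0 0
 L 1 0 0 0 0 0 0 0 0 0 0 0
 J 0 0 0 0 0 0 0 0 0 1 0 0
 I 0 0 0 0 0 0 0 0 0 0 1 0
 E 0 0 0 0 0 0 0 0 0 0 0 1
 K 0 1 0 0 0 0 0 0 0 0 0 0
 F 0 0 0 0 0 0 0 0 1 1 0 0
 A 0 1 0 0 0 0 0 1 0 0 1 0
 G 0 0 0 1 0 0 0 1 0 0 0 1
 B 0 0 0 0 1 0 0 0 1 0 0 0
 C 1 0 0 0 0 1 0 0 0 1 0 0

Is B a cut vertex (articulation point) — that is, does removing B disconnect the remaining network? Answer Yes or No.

Removing B leaves {A, C, D, E, F, G, H, J, K, and L} with no path to {I}, so the network splits into 2 components. B is a cut vertex.

Yes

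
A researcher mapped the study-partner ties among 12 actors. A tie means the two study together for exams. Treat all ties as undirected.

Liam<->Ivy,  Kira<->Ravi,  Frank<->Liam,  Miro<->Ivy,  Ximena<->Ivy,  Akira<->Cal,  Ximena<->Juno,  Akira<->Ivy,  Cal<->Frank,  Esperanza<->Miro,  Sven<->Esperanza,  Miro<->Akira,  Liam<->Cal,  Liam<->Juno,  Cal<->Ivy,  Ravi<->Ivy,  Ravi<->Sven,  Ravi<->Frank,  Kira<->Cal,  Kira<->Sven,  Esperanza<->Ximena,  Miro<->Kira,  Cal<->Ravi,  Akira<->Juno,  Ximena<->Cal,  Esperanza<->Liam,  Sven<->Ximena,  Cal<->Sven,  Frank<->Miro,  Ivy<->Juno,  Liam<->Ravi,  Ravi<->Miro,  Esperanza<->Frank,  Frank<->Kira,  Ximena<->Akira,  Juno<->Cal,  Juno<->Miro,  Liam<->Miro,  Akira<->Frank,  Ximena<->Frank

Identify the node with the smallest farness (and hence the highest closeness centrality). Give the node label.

Farness (sum of distances to all others) for each node — Akira:16, Cal:13, Esperanza:17, Frank:14, Ivy:15, Juno:16, Kira:17, Liam:15, Miro:14, Ravi:15, Sven:17, Ximena:15.
The smallest farness is 13, for Cal, so Cal has the highest closeness.

Cal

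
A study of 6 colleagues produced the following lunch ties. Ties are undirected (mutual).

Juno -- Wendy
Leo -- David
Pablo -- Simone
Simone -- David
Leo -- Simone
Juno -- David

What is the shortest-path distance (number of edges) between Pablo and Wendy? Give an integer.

4

One shortest route is Pablo – Simone – David – Juno – Wendy, which uses 4 edges, and at distance 3 from Pablo we only reach {Juno}, which does not include Wendy. So d(Pablo,Wendy) = 4.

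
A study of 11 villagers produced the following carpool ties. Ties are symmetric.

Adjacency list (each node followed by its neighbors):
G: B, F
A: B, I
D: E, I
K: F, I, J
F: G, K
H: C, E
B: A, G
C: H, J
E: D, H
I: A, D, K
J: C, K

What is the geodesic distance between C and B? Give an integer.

5

One shortest route is C – J – K – I – A – B, which uses 5 edges, and at distance 4 from C we only reach {A, G}, which does not include B. So d(C,B) = 5.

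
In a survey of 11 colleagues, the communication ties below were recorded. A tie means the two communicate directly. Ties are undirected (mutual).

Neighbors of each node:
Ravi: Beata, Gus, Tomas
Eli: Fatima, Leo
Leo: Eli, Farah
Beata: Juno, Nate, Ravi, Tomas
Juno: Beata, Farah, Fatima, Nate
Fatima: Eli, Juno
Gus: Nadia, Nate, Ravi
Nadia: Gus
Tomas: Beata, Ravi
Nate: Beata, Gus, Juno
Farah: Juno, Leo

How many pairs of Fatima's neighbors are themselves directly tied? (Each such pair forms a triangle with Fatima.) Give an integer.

0

Fatima's neighbors are Eli and Juno, but none of them are tied to each other, so no triangle contains Fatima.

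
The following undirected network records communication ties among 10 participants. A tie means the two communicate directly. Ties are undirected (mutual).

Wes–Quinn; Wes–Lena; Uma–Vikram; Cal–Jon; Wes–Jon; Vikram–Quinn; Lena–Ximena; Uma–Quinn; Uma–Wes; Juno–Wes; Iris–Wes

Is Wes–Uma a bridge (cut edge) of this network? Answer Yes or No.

No

Even without that edge, Wes still reaches Uma via Wes – Quinn – Uma, so the network stays connected. Not a bridge.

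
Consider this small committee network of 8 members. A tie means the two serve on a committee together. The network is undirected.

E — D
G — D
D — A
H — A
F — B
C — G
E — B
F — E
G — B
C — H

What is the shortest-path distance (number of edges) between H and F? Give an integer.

One shortest route is H – A – D – E – F, which uses 4 edges, and at distance 3 from H we only reach {B, E}, which does not include F. So d(H,F) = 4.

4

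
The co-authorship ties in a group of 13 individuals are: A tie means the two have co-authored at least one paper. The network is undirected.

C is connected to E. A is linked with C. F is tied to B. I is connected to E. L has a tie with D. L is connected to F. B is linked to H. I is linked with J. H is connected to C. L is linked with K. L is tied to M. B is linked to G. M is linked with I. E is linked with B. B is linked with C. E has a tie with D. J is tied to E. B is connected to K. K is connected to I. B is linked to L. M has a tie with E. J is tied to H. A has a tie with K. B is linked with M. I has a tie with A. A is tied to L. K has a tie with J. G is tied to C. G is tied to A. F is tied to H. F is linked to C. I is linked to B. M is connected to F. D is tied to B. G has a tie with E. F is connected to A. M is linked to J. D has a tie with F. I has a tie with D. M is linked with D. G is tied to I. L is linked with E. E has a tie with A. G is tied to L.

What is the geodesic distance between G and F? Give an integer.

2

One shortest route is G – L – F, which uses 2 edges, and G and F are not directly tied, so nothing shorter exists. So d(G,F) = 2.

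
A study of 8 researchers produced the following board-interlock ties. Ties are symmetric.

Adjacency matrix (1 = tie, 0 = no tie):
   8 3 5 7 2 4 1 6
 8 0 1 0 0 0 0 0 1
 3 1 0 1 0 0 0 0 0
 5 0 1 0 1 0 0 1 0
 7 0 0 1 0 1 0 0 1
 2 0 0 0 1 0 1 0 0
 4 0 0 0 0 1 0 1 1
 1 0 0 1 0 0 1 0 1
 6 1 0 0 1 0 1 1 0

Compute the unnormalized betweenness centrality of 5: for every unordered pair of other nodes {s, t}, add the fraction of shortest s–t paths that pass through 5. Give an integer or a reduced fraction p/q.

4

Pairs whose geodesics pass through 5 — 3–7: 1; 3–2: 1; 3–4: 1/2; 3–1: 1; 7–1: 1/2.
All other pairs contribute 0.
Summing the contributions gives betweenness(5) = 4.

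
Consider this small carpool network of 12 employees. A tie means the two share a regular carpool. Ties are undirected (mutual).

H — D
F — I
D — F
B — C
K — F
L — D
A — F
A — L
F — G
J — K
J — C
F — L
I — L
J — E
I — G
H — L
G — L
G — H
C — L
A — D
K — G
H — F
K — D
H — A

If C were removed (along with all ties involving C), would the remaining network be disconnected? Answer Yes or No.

Removing C leaves {A, D, E, F, G, H, I, J, K, and L} with no path to {B}, so the network splits into 2 components. C is a cut vertex.

Yes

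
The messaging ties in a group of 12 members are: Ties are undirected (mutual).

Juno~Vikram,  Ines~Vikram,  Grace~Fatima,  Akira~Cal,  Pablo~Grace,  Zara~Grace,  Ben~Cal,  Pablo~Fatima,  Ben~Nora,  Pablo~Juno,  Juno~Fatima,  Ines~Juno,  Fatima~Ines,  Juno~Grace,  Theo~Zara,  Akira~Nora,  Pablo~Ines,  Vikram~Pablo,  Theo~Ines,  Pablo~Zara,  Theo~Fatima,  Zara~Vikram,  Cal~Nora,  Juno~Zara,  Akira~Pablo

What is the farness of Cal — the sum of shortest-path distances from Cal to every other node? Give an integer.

27

Distances from Cal: Akira:1, Ben:1, Fatima:3, Grace:3, Ines:3, Juno:3, Nora:1, Pablo:2, Theo:4, Vikram:3, Zara:3.
Sum = 1 + 1 + 3 + 3 + 3 + 3 + 1 + 2 + 4 + 3 + 3 = 27.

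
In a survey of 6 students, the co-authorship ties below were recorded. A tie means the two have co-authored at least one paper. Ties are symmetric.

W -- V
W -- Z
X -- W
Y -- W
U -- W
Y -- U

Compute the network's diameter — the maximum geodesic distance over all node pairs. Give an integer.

2

Eccentricity of each node (its greatest distance to any other): U:2, V:2, W:1, X:2, Y:2, Z:2.
The maximum eccentricity is 2, realized for instance by the pair Z–U via Z – W – U. So the diameter is 2.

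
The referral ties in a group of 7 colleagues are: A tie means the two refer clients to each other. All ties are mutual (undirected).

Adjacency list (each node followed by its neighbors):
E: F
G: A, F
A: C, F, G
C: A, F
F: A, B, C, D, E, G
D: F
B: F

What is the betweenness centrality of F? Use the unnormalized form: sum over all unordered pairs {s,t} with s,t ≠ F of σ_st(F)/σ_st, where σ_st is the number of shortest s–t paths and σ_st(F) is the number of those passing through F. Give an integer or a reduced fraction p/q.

Pairs whose geodesics pass through F — C–B: 1; C–D: 1; C–G: 1/2; C–E: 1; B–D: 1; B–G: 1; B–A: 1; B–E: 1; D–G: 1; D–A: 1; D–E: 1; G–E: 1; A–E: 1.
All other pairs contribute 0.
Summing the contributions gives betweenness(F) = 25/2.

25/2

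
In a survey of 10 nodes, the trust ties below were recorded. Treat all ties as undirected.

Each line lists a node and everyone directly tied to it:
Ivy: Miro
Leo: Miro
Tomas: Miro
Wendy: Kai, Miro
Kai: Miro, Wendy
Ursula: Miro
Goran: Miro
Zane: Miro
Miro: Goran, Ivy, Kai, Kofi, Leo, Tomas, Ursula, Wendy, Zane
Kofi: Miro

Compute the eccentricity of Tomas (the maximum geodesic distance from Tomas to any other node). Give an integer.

Distances from Tomas: Goran:2, Ivy:2, Kai:2, Kofi:2, Leo:2, Miro:1, Ursula:2, Wendy:2, Zane:2.
The largest is 2 (to Ursula, Kai, Leo, Goran, Ivy, Wendy, Kofi, and Zane), so the eccentricity of Tomas is 2.

2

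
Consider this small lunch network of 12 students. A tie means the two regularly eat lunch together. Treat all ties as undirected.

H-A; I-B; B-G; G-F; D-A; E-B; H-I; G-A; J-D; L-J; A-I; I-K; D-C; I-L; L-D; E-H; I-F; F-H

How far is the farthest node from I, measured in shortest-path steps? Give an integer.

Distances from I: A:1, B:1, C:3, D:2, E:2, F:1, G:2, H:1, J:2, K:1, L:1.
The largest is 3 (to C), so the eccentricity of I is 3.

3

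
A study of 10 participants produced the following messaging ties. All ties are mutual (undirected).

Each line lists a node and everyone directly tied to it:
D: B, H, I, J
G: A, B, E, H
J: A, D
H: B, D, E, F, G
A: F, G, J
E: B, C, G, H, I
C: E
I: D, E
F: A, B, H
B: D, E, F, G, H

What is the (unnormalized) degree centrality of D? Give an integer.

D is directly tied to B, H, I, and J. That is 4 neighbors, so the degree of D is 4.

4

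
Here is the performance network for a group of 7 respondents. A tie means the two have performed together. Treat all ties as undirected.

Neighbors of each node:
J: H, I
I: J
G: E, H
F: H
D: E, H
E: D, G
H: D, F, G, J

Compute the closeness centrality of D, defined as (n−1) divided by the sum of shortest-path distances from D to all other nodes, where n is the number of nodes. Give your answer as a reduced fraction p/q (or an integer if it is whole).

Distances from D: E:1, F:2, G:2, H:1, I:3, J:2. Sum = 11.
n = 7, so closeness = 6/11.

6/11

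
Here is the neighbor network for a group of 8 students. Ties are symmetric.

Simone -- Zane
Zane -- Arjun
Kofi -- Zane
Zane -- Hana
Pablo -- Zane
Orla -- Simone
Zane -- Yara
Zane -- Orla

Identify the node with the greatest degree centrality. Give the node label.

Zane

Degrees — Arjun:1, Hana:1, Kofi:1, Orla:2, Pablo:1, Simone:2, Yara:1, Zane:7.
The maximum is 7, attained only by Zane.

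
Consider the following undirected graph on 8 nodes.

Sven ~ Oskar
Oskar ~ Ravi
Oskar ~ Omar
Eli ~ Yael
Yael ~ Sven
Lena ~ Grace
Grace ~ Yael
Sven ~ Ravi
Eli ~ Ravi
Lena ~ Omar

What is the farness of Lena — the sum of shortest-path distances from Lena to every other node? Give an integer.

Distances from Lena: Eli:3, Grace:1, Omar:1, Oskar:2, Ravi:3, Sven:3, Yael:2.
Sum = 3 + 1 + 1 + 2 + 3 + 3 + 2 = 15.

15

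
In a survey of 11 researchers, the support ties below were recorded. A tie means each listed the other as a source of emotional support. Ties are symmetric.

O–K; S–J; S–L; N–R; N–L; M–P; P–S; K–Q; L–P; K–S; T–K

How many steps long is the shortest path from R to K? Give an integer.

One shortest route is R – N – L – S – K, which uses 4 edges, and at distance 3 from R we only reach {P, S}, which does not include K. So d(R,K) = 4.

4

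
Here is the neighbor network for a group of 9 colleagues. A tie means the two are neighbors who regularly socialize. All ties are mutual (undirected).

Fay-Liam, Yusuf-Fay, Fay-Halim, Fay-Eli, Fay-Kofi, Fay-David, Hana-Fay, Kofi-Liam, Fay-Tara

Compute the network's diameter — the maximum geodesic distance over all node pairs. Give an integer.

2

Eccentricity of each node (its greatest distance to any other): David:2, Eli:2, Fay:1, Halim:2, Hana:2, Kofi:2, Liam:2, Tara:2, Yusuf:2.
The maximum eccentricity is 2, realized for instance by the pair Hana–Kofi via Hana – Fay – Kofi. So the diameter is 2.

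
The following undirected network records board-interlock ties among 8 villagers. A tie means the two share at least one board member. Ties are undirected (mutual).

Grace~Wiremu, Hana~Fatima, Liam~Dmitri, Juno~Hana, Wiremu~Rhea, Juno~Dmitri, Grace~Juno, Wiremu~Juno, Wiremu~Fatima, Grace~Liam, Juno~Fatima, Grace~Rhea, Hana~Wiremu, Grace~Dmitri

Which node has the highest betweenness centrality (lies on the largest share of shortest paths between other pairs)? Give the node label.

Grace

Unnormalized betweenness of each node: Dmitri:7/6, Fatima:0, Grace:35/6, Hana:0, Juno:29/6, Liam:0, Rhea:0, Wiremu:25/6.
Grace has the largest value, 35/6, making it the main broker — the node through which the most shortest paths run.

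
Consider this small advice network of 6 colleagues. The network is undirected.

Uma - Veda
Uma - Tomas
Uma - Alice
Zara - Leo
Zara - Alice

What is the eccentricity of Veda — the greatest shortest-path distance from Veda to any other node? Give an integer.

4

Distances from Veda: Alice:2, Leo:4, Tomas:2, Uma:1, Zara:3.
The largest is 4 (to Leo), so the eccentricity of Veda is 4.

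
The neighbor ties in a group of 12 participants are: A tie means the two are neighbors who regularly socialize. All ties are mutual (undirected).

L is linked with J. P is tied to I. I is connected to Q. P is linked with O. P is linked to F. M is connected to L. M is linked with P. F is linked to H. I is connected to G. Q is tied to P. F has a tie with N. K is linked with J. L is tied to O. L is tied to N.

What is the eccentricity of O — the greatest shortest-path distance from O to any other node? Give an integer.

Distances from O: F:2, G:3, H:3, I:2, J:2, K:3, L:1, M:2, N:2, P:1, Q:2.
The largest is 3 (to K, H, and G), so the eccentricity of O is 3.

3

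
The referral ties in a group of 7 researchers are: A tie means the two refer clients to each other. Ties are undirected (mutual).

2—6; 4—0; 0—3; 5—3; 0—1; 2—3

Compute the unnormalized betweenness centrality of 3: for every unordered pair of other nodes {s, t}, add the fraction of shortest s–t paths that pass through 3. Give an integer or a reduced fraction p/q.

11

Pairs whose geodesics pass through 3 — 4–5: 1; 4–2: 1; 4–6: 1; 1–5: 1; 1–2: 1; 1–6: 1; 5–2: 1; 5–6: 1; 5–0: 1; 2–0: 1; 6–0: 1.
All other pairs contribute 0.
Summing the contributions gives betweenness(3) = 11.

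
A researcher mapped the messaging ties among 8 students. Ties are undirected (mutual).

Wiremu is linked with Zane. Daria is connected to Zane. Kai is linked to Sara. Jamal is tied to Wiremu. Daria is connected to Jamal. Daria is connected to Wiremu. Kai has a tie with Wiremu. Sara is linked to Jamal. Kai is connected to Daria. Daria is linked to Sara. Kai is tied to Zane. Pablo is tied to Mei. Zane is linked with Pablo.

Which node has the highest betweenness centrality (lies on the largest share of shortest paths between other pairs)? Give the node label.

Zane

Unnormalized betweenness of each node: Daria:11/3, Jamal:1/3, Kai:11/6, Mei:0, Pablo:6, Sara:1/3, Wiremu:11/6, Zane:10.
Zane has the largest value, 10, making it the main broker — the node through which the most shortest paths run.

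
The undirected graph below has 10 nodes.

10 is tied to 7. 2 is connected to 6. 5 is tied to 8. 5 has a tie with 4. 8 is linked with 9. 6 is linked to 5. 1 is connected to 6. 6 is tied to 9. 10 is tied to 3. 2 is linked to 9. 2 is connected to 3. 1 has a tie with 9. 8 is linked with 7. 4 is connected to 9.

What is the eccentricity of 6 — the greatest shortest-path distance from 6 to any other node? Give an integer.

3

Distances from 6: 1:1, 2:1, 3:2, 4:2, 5:1, 7:3, 8:2, 9:1, 10:3.
The largest is 3 (to 7 and 10), so the eccentricity of 6 is 3.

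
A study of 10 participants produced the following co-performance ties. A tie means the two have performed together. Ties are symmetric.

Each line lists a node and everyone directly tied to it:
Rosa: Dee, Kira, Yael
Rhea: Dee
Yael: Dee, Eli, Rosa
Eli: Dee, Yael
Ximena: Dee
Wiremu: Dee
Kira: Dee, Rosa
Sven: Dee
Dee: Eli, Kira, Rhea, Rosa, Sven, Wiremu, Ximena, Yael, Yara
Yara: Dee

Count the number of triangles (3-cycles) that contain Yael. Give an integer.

2

Yael's neighbors: Dee, Eli, and Rosa.
Neighbor pairs that are themselves tied: Yael–Dee–Eli; Yael–Dee–Rosa. Each forms one triangle with Yael, for 2 in total.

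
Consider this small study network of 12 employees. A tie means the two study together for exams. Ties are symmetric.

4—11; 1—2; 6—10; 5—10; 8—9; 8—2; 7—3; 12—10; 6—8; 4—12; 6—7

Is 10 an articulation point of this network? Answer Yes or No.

Yes

Removing 10 leaves {4, 11, and 12} with no path to {1, 2, 3, 6, 7, 8, and 9}, so the network splits into 3 components. 10 is a cut vertex.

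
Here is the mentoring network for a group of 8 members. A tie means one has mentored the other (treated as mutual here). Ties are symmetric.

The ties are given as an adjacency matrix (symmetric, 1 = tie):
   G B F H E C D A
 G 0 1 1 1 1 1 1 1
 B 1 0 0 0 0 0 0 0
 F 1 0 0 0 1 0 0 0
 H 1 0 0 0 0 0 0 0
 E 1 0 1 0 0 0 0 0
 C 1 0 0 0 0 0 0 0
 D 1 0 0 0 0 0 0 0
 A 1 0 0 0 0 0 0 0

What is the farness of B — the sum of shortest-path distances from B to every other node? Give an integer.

Distances from B: A:2, C:2, D:2, E:2, F:2, G:1, H:2.
Sum = 2 + 2 + 2 + 2 + 2 + 1 + 2 = 13.

13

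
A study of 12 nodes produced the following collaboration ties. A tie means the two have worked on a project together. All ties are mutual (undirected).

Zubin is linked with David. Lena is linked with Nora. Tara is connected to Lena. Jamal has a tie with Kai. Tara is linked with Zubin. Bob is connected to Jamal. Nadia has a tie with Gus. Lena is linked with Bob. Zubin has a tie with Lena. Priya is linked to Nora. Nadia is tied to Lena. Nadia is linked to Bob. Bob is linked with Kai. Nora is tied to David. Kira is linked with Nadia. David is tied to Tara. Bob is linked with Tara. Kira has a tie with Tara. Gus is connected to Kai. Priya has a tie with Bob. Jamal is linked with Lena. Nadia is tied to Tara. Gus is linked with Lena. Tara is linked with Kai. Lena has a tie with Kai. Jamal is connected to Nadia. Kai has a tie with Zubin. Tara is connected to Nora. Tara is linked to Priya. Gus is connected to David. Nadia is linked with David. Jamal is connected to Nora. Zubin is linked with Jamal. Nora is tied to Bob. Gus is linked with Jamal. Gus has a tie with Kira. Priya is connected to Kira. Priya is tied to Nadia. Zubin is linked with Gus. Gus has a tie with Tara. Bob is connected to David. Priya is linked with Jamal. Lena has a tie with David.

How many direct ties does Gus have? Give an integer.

Gus is directly tied to David, Jamal, Kai, Kira, Lena, Nadia, Tara, and Zubin. That is 8 neighbors, so the degree of Gus is 8.

8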